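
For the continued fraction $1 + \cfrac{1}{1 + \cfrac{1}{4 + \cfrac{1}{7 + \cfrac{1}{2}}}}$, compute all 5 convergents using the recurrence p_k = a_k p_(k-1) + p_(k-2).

Using the convergent recurrence p_i = a_i*p_{i-1} + p_{i-2}, q_i = a_i*q_{i-1} + q_{i-2} with p_{-2}=0, p_{-1}=1, q_{-2}=1, q_{-1}=0:
  i=0: a_0=1, p_0 = 1*1 + 0 = 1, q_0 = 1*0 + 1 = 1.
  i=1: a_1=1, p_1 = 1*1 + 1 = 2, q_1 = 1*1 + 0 = 1.
  i=2: a_2=4, p_2 = 4*2 + 1 = 9, q_2 = 4*1 + 1 = 5.
  i=3: a_3=7, p_3 = 7*9 + 2 = 65, q_3 = 7*5 + 1 = 36.
  i=4: a_4=2, p_4 = 2*65 + 9 = 139, q_4 = 2*36 + 5 = 77.

1/1, 2/1, 9/5, 65/36, 139/77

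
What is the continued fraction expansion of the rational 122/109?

Run the Euclidean algorithm on 122 and 109; the successive quotients are the partial quotients a_0, a_1, ... (each step inverts the fractional part left over by the previous one):
  122 = 1*109 + 13, so a_0 = 1.
  109 = 8*13 + 5, so a_1 = 8.
  13 = 2*5 + 3, so a_2 = 2.
  5 = 1*3 + 2, so a_3 = 1.
  3 = 1*2 + 1, so a_4 = 1.
  2 = 2*1 + 0, so a_5 = 2.
The remainder reaches 0 after 6 divisions, so the expansion has 6 partial quotients, read off in order.

[1; 8, 2, 1, 1, 2]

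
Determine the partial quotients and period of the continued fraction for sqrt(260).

[16; (8, 32)]

Write x_i = (sqrt(260) + m_i)/d_i with (m_0, d_0) = (0, 1). a_0 = floor(sqrt(260)) = 16, since 16^2 = 256 <= 260 < 289 = 17^2.
Iterate m_{i+1} = d_i*a_i - m_i, d_{i+1} = (260 - m_{i+1}^2)/d_i, a_{i+1} = floor((a_0 + m_{i+1})/d_{i+1}):
  m_1 = 1*16 - 0 = 16, d_1 = (260 - 16^2)/1 = 4/1 = 4, a_1 = floor((16 + 16)/4) = 8.
  m_2 = 4*8 - 16 = 16, d_2 = (260 - 16^2)/4 = 4/4 = 1, a_2 = floor((16 + 16)/1) = 32.
  m_3 = 1*32 - 16 = 16, d_3 = (260 - 16^2)/1 = 4/1 = 4: (m_3, d_3) = (m_1, d_1) = (16, 4), so from here the quotients repeat a_1, a_2; the period length is 2.
Hence the expansion of sqrt(260) is a_0 = 16 followed by the repeating block 8, 32 (period 2).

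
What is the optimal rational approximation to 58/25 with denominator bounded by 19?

44/19

Expand x = 58/25 as a continued fraction with the Euclidean algorithm:
  58 = 2*25 + 8, so a_0 = 2.
  25 = 3*8 + 1, so a_1 = 3.
  8 = 8*1 + 0, so a_2 = 8.
so x = [2; 3, 8].
Convergents (p_i = a_i*p_{i-1} + p_{i-2}, q_i = a_i*q_{i-1} + q_{i-2} with p_{-2}=0, p_{-1}=1, q_{-2}=1, q_{-1}=0), until the denominator exceeds 19:
  i=0: a_0=2, p_0 = 2*1 + 0 = 2, q_0 = 2*0 + 1 = 1.
  i=1: a_1=3, p_1 = 3*2 + 1 = 7, q_1 = 3*1 + 0 = 3.
  i=2: a_2=8, p_2 = 8*7 + 2 = 58, q_2 = 8*3 + 1 = 25.
q_2 = 25 > 19, so the last convergent with denominator <= 19 is p_1/q_1 = 7/3.
The closest fraction with denominator <= 19 is either p_1/q_1 or the intermediate fraction (k*p_1 + p_0)/(k*q_1 + q_0) with the largest k >= 1 whose denominator stays <= 19; these approach x as k grows, and every other convergent or intermediate fraction in range is farther away.
Largest k: floor((19 - q_0)/q_1) = floor((19 - 1)/3) = 6.
That gives (6*7 + 2)/(6*3 + 1) = 44/19.
Compare the errors: |x - 7/3| = |58*3 - 7*25|/(25*3) = 1/75, and |x - 44/19| = |58*19 - 44*25|/(25*19) = 2/475.
Cross-multiplying, 2*75 = 150 < 475 = 1*475, so 2/475 is smaller: the intermediate fraction 44/19 is closer to x than 7/3.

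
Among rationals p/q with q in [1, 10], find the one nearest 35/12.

29/10

Expand x = 35/12 as a continued fraction with the Euclidean algorithm:
  35 = 2*12 + 11, so a_0 = 2.
  12 = 1*11 + 1, so a_1 = 1.
  11 = 11*1 + 0, so a_2 = 11.
so x = [2; 1, 11].
Convergents (p_i = a_i*p_{i-1} + p_{i-2}, q_i = a_i*q_{i-1} + q_{i-2} with p_{-2}=0, p_{-1}=1, q_{-2}=1, q_{-1}=0), until the denominator exceeds 10:
  i=0: a_0=2, p_0 = 2*1 + 0 = 2, q_0 = 2*0 + 1 = 1.
  i=1: a_1=1, p_1 = 1*2 + 1 = 3, q_1 = 1*1 + 0 = 1.
  i=2: a_2=11, p_2 = 11*3 + 2 = 35, q_2 = 11*1 + 1 = 12.
q_2 = 12 > 10, so the last convergent with denominator <= 10 is p_1/q_1 = 3/1.
The closest fraction with denominator <= 10 is either p_1/q_1 or the intermediate fraction (k*p_1 + p_0)/(k*q_1 + q_0) with the largest k >= 1 whose denominator stays <= 10; these approach x as k grows, and every other convergent or intermediate fraction in range is farther away.
Largest k: floor((10 - q_0)/q_1) = floor((10 - 1)/1) = 9.
That gives (9*3 + 2)/(9*1 + 1) = 29/10.
Compare the errors: |x - 3/1| = |35*1 - 3*12|/(12*1) = 1/12, and |x - 29/10| = |35*10 - 29*12|/(12*10) = 2/120.
Cross-multiplying, 2*12 = 24 < 120 = 1*120, so 2/120 is smaller: the intermediate fraction 29/10 is closer to x than 3/1.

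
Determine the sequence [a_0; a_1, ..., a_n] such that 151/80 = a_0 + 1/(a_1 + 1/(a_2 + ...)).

[1; 1, 7, 1, 8]

Run the Euclidean algorithm on 151 and 80; the successive quotients are the partial quotients a_0, a_1, ... (each step inverts the fractional part left over by the previous one):
  151 = 1*80 + 71, so a_0 = 1.
  80 = 1*71 + 9, so a_1 = 1.
  71 = 7*9 + 8, so a_2 = 7.
  9 = 1*8 + 1, so a_3 = 1.
  8 = 8*1 + 0, so a_4 = 8.
The remainder reaches 0 after 5 divisions, so the expansion has 5 partial quotients, read off in order.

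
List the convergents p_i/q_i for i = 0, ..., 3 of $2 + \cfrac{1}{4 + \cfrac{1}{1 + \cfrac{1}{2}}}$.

Using the convergent recurrence p_i = a_i*p_{i-1} + p_{i-2}, q_i = a_i*q_{i-1} + q_{i-2} with p_{-2}=0, p_{-1}=1, q_{-2}=1, q_{-1}=0:
  i=0: a_0=2, p_0 = 2*1 + 0 = 2, q_0 = 2*0 + 1 = 1.
  i=1: a_1=4, p_1 = 4*2 + 1 = 9, q_1 = 4*1 + 0 = 4.
  i=2: a_2=1, p_2 = 1*9 + 2 = 11, q_2 = 1*4 + 1 = 5.
  i=3: a_3=2, p_3 = 2*11 + 9 = 31, q_3 = 2*5 + 4 = 14.

2/1, 9/4, 11/5, 31/14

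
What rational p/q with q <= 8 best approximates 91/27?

Expand x = 91/27 as a continued fraction with the Euclidean algorithm:
  91 = 3*27 + 10, so a_0 = 3.
  27 = 2*10 + 7, so a_1 = 2.
  10 = 1*7 + 3, so a_2 = 1.
  7 = 2*3 + 1, so a_3 = 2.
  3 = 3*1 + 0, so a_4 = 3.
so x = [3; 2, 1, 2, 3].
Convergents (p_i = a_i*p_{i-1} + p_{i-2}, q_i = a_i*q_{i-1} + q_{i-2} with p_{-2}=0, p_{-1}=1, q_{-2}=1, q_{-1}=0), until the denominator exceeds 8:
  i=0: a_0=3, p_0 = 3*1 + 0 = 3, q_0 = 3*0 + 1 = 1.
  i=1: a_1=2, p_1 = 2*3 + 1 = 7, q_1 = 2*1 + 0 = 2.
  i=2: a_2=1, p_2 = 1*7 + 3 = 10, q_2 = 1*2 + 1 = 3.
  i=3: a_3=2, p_3 = 2*10 + 7 = 27, q_3 = 2*3 + 2 = 8.
  i=4: a_4=3, p_4 = 3*27 + 10 = 91, q_4 = 3*8 + 3 = 27.
q_4 = 27 > 8, so the last convergent with denominator <= 8 is p_3/q_3 = 27/8.
The closest fraction with denominator <= 8 is either p_3/q_3 or the intermediate fraction (k*p_3 + p_2)/(k*q_3 + q_2) with the largest k >= 1 whose denominator stays <= 8; these approach x as k grows, and every other convergent or intermediate fraction in range is farther away.
Largest k: floor((8 - q_2)/q_3) = floor((8 - 3)/8) = 0.
Since k = 0, no intermediate fraction beyond p_3/q_3 has denominator <= 8, so the convergent 27/8 is the closest (its error is |91*8 - 27*27|/(27*8) = 1/216).

27/8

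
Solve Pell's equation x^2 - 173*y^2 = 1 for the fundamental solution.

First expand sqrt(173) as a continued fraction. With x_i = (sqrt(173) + m_i)/d_i and (m_0, d_0) = (0, 1): a_0 = floor(sqrt(173)) = 13, since 13^2 = 169 <= 173 < 196 = 14^2.
Iterate m_{i+1} = d_i*a_i - m_i, d_{i+1} = (173 - m_{i+1}^2)/d_i, a_{i+1} = floor((a_0 + m_{i+1})/d_{i+1}):
  m_1 = 1*13 - 0 = 13, d_1 = (173 - 13^2)/1 = 4/1 = 4, a_1 = floor((13 + 13)/4) = 6.
  m_2 = 4*6 - 13 = 11, d_2 = (173 - 11^2)/4 = 52/4 = 13, a_2 = floor((13 + 11)/13) = 1.
  m_3 = 13*1 - 11 = 2, d_3 = (173 - 2^2)/13 = 169/13 = 13, a_3 = floor((13 + 2)/13) = 1.
  m_4 = 13*1 - 2 = 11, d_4 = (173 - 11^2)/13 = 52/13 = 4, a_4 = floor((13 + 11)/4) = 6.
  m_5 = 4*6 - 11 = 13, d_5 = (173 - 13^2)/4 = 4/4 = 1, a_5 = floor((13 + 13)/1) = 26.
  m_6 = 1*26 - 13 = 13, d_6 = (173 - 13^2)/1 = 4/1 = 4: (m_6, d_6) = (m_1, d_1) = (13, 4), so from here the quotients repeat a_1, ..., a_5; the period length is 5.
So sqrt(173) = [13; (6, 1, 1, 6, 26)] with period length k = 5.
k is odd, so (p_{k-1}, q_{k-1}) only solves x^2 - 173y^2 = -1 and the fundamental solution of x^2 - 173y^2 = 1 is (p_{2k-1}, q_{2k-1}) = (p_9, q_9); compute convergents through index 9, running through the period twice.
Convergents (p_i = a_i*p_{i-1} + p_{i-2}, q_i = a_i*q_{i-1} + q_{i-2} with p_{-2}=0, p_{-1}=1, q_{-2}=1, q_{-1}=0):
  i=0: a_0=13, p_0 = 13*1 + 0 = 13, q_0 = 13*0 + 1 = 1.
  i=1: a_1=6, p_1 = 6*13 + 1 = 79, q_1 = 6*1 + 0 = 6.
  i=2: a_2=1, p_2 = 1*79 + 13 = 92, q_2 = 1*6 + 1 = 7.
  i=3: a_3=1, p_3 = 1*92 + 79 = 171, q_3 = 1*7 + 6 = 13.
  i=4: a_4=6, p_4 = 6*171 + 92 = 1118, q_4 = 6*13 + 7 = 85.
  i=5: a_5=26, p_5 = 26*1118 + 171 = 29239, q_5 = 26*85 + 13 = 2223.
  i=6: a_6=6, p_6 = 6*29239 + 1118 = 176552, q_6 = 6*2223 + 85 = 13423.
  i=7: a_7=1, p_7 = 1*176552 + 29239 = 205791, q_7 = 1*13423 + 2223 = 15646.
  i=8: a_8=1, p_8 = 1*205791 + 176552 = 382343, q_8 = 1*15646 + 13423 = 29069.
  i=9: a_9=6, p_9 = 6*382343 + 205791 = 2499849, q_9 = 6*29069 + 15646 = 190060.
Indeed p_4^2 - 173*q_4^2 = 1249924 - 1249925 = -1, not +1.
Check: 2499849^2 - 173*190060^2 = 6249245022801 - 6249245022800 = 1, so (x, y) = (2499849, 190060) solves the equation, and by the theorem it is the least positive solution.

(x, y) = (2499849, 190060)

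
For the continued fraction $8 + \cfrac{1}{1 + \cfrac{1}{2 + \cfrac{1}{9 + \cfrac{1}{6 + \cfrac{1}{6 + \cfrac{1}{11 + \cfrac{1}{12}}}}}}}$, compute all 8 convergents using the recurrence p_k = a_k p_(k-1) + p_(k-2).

8/1, 9/1, 26/3, 243/28, 1484/171, 9147/1054, 102101/11765, 1234359/142234

Using the convergent recurrence p_i = a_i*p_{i-1} + p_{i-2}, q_i = a_i*q_{i-1} + q_{i-2} with p_{-2}=0, p_{-1}=1, q_{-2}=1, q_{-1}=0:
  i=0: a_0=8, p_0 = 8*1 + 0 = 8, q_0 = 8*0 + 1 = 1.
  i=1: a_1=1, p_1 = 1*8 + 1 = 9, q_1 = 1*1 + 0 = 1.
  i=2: a_2=2, p_2 = 2*9 + 8 = 26, q_2 = 2*1 + 1 = 3.
  i=3: a_3=9, p_3 = 9*26 + 9 = 243, q_3 = 9*3 + 1 = 28.
  i=4: a_4=6, p_4 = 6*243 + 26 = 1484, q_4 = 6*28 + 3 = 171.
  i=5: a_5=6, p_5 = 6*1484 + 243 = 9147, q_5 = 6*171 + 28 = 1054.
  i=6: a_6=11, p_6 = 11*9147 + 1484 = 102101, q_6 = 11*1054 + 171 = 11765.
  i=7: a_7=12, p_7 = 12*102101 + 9147 = 1234359, q_7 = 12*11765 + 1054 = 142234.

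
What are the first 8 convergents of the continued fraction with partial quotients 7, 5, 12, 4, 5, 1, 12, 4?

Using the convergent recurrence p_i = a_i*p_{i-1} + p_{i-2}, q_i = a_i*q_{i-1} + q_{i-2} with p_{-2}=0, p_{-1}=1, q_{-2}=1, q_{-1}=0:
  i=0: a_0=7, p_0 = 7*1 + 0 = 7, q_0 = 7*0 + 1 = 1.
  i=1: a_1=5, p_1 = 5*7 + 1 = 36, q_1 = 5*1 + 0 = 5.
  i=2: a_2=12, p_2 = 12*36 + 7 = 439, q_2 = 12*5 + 1 = 61.
  i=3: a_3=4, p_3 = 4*439 + 36 = 1792, q_3 = 4*61 + 5 = 249.
  i=4: a_4=5, p_4 = 5*1792 + 439 = 9399, q_4 = 5*249 + 61 = 1306.
  i=5: a_5=1, p_5 = 1*9399 + 1792 = 11191, q_5 = 1*1306 + 249 = 1555.
  i=6: a_6=12, p_6 = 12*11191 + 9399 = 143691, q_6 = 12*1555 + 1306 = 19966.
  i=7: a_7=4, p_7 = 4*143691 + 11191 = 585955, q_7 = 4*19966 + 1555 = 81419.

7/1, 36/5, 439/61, 1792/249, 9399/1306, 11191/1555, 143691/19966, 585955/81419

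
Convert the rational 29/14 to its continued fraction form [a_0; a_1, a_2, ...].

[2; 14]

Run the Euclidean algorithm on 29 and 14; the successive quotients are the partial quotients a_0, a_1, ... (each step inverts the fractional part left over by the previous one):
  29 = 2*14 + 1, so a_0 = 2.
  14 = 14*1 + 0, so a_1 = 14.
The remainder reaches 0 after 2 divisions, so the expansion has 2 partial quotients, read off in order.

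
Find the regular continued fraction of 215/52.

[4; 7, 2, 3]

Run the Euclidean algorithm on 215 and 52; the successive quotients are the partial quotients a_0, a_1, ... (each step inverts the fractional part left over by the previous one):
  215 = 4*52 + 7, so a_0 = 4.
  52 = 7*7 + 3, so a_1 = 7.
  7 = 2*3 + 1, so a_2 = 2.
  3 = 3*1 + 0, so a_3 = 3.
The remainder reaches 0 after 4 divisions, so the expansion has 4 partial quotients, read off in order.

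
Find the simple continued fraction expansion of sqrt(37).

[6; (12)]

Write x_i = (sqrt(37) + m_i)/d_i with (m_0, d_0) = (0, 1). a_0 = floor(sqrt(37)) = 6, since 6^2 = 36 <= 37 < 49 = 7^2.
Iterate m_{i+1} = d_i*a_i - m_i, d_{i+1} = (37 - m_{i+1}^2)/d_i, a_{i+1} = floor((a_0 + m_{i+1})/d_{i+1}):
  m_1 = 1*6 - 0 = 6, d_1 = (37 - 6^2)/1 = 1/1 = 1, a_1 = floor((6 + 6)/1) = 12.
  m_2 = 1*12 - 6 = 6, d_2 = (37 - 6^2)/1 = 1/1 = 1: (m_2, d_2) = (m_1, d_1) = (6, 1), so from here the quotient a_1 repeats; the period length is 1.
Hence the expansion of sqrt(37) is a_0 = 6 followed by the repeating block 12 (period 1).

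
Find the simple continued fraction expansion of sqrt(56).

Write x_i = (sqrt(56) + m_i)/d_i with (m_0, d_0) = (0, 1). a_0 = floor(sqrt(56)) = 7, since 7^2 = 49 <= 56 < 64 = 8^2.
Iterate m_{i+1} = d_i*a_i - m_i, d_{i+1} = (56 - m_{i+1}^2)/d_i, a_{i+1} = floor((a_0 + m_{i+1})/d_{i+1}):
  m_1 = 1*7 - 0 = 7, d_1 = (56 - 7^2)/1 = 7/1 = 7, a_1 = floor((7 + 7)/7) = 2.
  m_2 = 7*2 - 7 = 7, d_2 = (56 - 7^2)/7 = 7/7 = 1, a_2 = floor((7 + 7)/1) = 14.
  m_3 = 1*14 - 7 = 7, d_3 = (56 - 7^2)/1 = 7/1 = 7: (m_3, d_3) = (m_1, d_1) = (7, 7), so from here the quotients repeat a_1, a_2; the period length is 2.
Hence the expansion of sqrt(56) is a_0 = 7 followed by the repeating block 2, 14 (period 2).

[7; (2, 14)]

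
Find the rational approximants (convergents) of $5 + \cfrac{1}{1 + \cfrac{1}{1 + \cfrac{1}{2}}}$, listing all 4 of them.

5/1, 6/1, 11/2, 28/5

Using the convergent recurrence p_i = a_i*p_{i-1} + p_{i-2}, q_i = a_i*q_{i-1} + q_{i-2} with p_{-2}=0, p_{-1}=1, q_{-2}=1, q_{-1}=0:
  i=0: a_0=5, p_0 = 5*1 + 0 = 5, q_0 = 5*0 + 1 = 1.
  i=1: a_1=1, p_1 = 1*5 + 1 = 6, q_1 = 1*1 + 0 = 1.
  i=2: a_2=1, p_2 = 1*6 + 5 = 11, q_2 = 1*1 + 1 = 2.
  i=3: a_3=2, p_3 = 2*11 + 6 = 28, q_3 = 2*2 + 1 = 5.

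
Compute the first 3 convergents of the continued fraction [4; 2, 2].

4/1, 9/2, 22/5

Using the convergent recurrence p_i = a_i*p_{i-1} + p_{i-2}, q_i = a_i*q_{i-1} + q_{i-2} with p_{-2}=0, p_{-1}=1, q_{-2}=1, q_{-1}=0:
  i=0: a_0=4, p_0 = 4*1 + 0 = 4, q_0 = 4*0 + 1 = 1.
  i=1: a_1=2, p_1 = 2*4 + 1 = 9, q_1 = 2*1 + 0 = 2.
  i=2: a_2=2, p_2 = 2*9 + 4 = 22, q_2 = 2*2 + 1 = 5.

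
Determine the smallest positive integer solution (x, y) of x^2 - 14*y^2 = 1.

(x, y) = (15, 4)

First expand sqrt(14) as a continued fraction. With x_i = (sqrt(14) + m_i)/d_i and (m_0, d_0) = (0, 1): a_0 = floor(sqrt(14)) = 3, since 3^2 = 9 <= 14 < 16 = 4^2.
Iterate m_{i+1} = d_i*a_i - m_i, d_{i+1} = (14 - m_{i+1}^2)/d_i, a_{i+1} = floor((a_0 + m_{i+1})/d_{i+1}):
  m_1 = 1*3 - 0 = 3, d_1 = (14 - 3^2)/1 = 5/1 = 5, a_1 = floor((3 + 3)/5) = 1.
  m_2 = 5*1 - 3 = 2, d_2 = (14 - 2^2)/5 = 10/5 = 2, a_2 = floor((3 + 2)/2) = 2.
  m_3 = 2*2 - 2 = 2, d_3 = (14 - 2^2)/2 = 10/2 = 5, a_3 = floor((3 + 2)/5) = 1.
  m_4 = 5*1 - 2 = 3, d_4 = (14 - 3^2)/5 = 5/5 = 1, a_4 = floor((3 + 3)/1) = 6.
  m_5 = 1*6 - 3 = 3, d_5 = (14 - 3^2)/1 = 5/1 = 5: (m_5, d_5) = (m_1, d_1) = (3, 5), so from here the quotients repeat a_1, ..., a_4; the period length is 4.
So sqrt(14) = [3; (1, 2, 1, 6)] with period length k = 4.
k is even, so the fundamental solution of x^2 - 14y^2 = 1 is (p_{k-1}, q_{k-1}) = (p_3, q_3); compute convergents through index 3.
Convergents (p_i = a_i*p_{i-1} + p_{i-2}, q_i = a_i*q_{i-1} + q_{i-2} with p_{-2}=0, p_{-1}=1, q_{-2}=1, q_{-1}=0):
  i=0: a_0=3, p_0 = 3*1 + 0 = 3, q_0 = 3*0 + 1 = 1.
  i=1: a_1=1, p_1 = 1*3 + 1 = 4, q_1 = 1*1 + 0 = 1.
  i=2: a_2=2, p_2 = 2*4 + 3 = 11, q_2 = 2*1 + 1 = 3.
  i=3: a_3=1, p_3 = 1*11 + 4 = 15, q_3 = 1*3 + 1 = 4.
Check: 15^2 - 14*4^2 = 225 - 224 = 1, so (x, y) = (15, 4) solves the equation, and by the theorem it is the least positive solution.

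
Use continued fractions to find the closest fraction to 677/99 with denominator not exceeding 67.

Expand x = 677/99 as a continued fraction with the Euclidean algorithm:
  677 = 6*99 + 83, so a_0 = 6.
  99 = 1*83 + 16, so a_1 = 1.
  83 = 5*16 + 3, so a_2 = 5.
  16 = 5*3 + 1, so a_3 = 5.
  3 = 3*1 + 0, so a_4 = 3.
so x = [6; 1, 5, 5, 3].
Convergents (p_i = a_i*p_{i-1} + p_{i-2}, q_i = a_i*q_{i-1} + q_{i-2} with p_{-2}=0, p_{-1}=1, q_{-2}=1, q_{-1}=0), until the denominator exceeds 67:
  i=0: a_0=6, p_0 = 6*1 + 0 = 6, q_0 = 6*0 + 1 = 1.
  i=1: a_1=1, p_1 = 1*6 + 1 = 7, q_1 = 1*1 + 0 = 1.
  i=2: a_2=5, p_2 = 5*7 + 6 = 41, q_2 = 5*1 + 1 = 6.
  i=3: a_3=5, p_3 = 5*41 + 7 = 212, q_3 = 5*6 + 1 = 31.
  i=4: a_4=3, p_4 = 3*212 + 41 = 677, q_4 = 3*31 + 6 = 99.
q_4 = 99 > 67, so the last convergent with denominator <= 67 is p_3/q_3 = 212/31.
The closest fraction with denominator <= 67 is either p_3/q_3 or the intermediate fraction (k*p_3 + p_2)/(k*q_3 + q_2) with the largest k >= 1 whose denominator stays <= 67; these approach x as k grows, and every other convergent or intermediate fraction in range is farther away.
Largest k: floor((67 - q_2)/q_3) = floor((67 - 6)/31) = 1.
That gives (1*212 + 41)/(1*31 + 6) = 253/37.
Compare the errors: |x - 212/31| = |677*31 - 212*99|/(99*31) = 1/3069, and |x - 253/37| = |677*37 - 253*99|/(99*37) = 2/3663.
Cross-multiplying, 1*3663 = 3663 < 6138 = 2*3069, so 1/3069 is smaller: the convergent 212/31 is closer to x than 253/37.

212/31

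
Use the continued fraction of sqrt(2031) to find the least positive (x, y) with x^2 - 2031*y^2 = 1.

(x, y) = (676, 15)

First expand sqrt(2031) as a continued fraction. With x_i = (sqrt(2031) + m_i)/d_i and (m_0, d_0) = (0, 1): a_0 = floor(sqrt(2031)) = 45, since 45^2 = 2025 <= 2031 < 2116 = 46^2.
Iterate m_{i+1} = d_i*a_i - m_i, d_{i+1} = (2031 - m_{i+1}^2)/d_i, a_{i+1} = floor((a_0 + m_{i+1})/d_{i+1}):
  m_1 = 1*45 - 0 = 45, d_1 = (2031 - 45^2)/1 = 6/1 = 6, a_1 = floor((45 + 45)/6) = 15.
  m_2 = 6*15 - 45 = 45, d_2 = (2031 - 45^2)/6 = 6/6 = 1, a_2 = floor((45 + 45)/1) = 90.
  m_3 = 1*90 - 45 = 45, d_3 = (2031 - 45^2)/1 = 6/1 = 6: (m_3, d_3) = (m_1, d_1) = (45, 6), so from here the quotients repeat a_1, a_2; the period length is 2.
So sqrt(2031) = [45; (15, 90)] with period length k = 2.
k is even, so the fundamental solution of x^2 - 2031y^2 = 1 is (p_{k-1}, q_{k-1}) = (p_1, q_1); compute convergents through index 1.
Convergents (p_i = a_i*p_{i-1} + p_{i-2}, q_i = a_i*q_{i-1} + q_{i-2} with p_{-2}=0, p_{-1}=1, q_{-2}=1, q_{-1}=0):
  i=0: a_0=45, p_0 = 45*1 + 0 = 45, q_0 = 45*0 + 1 = 1.
  i=1: a_1=15, p_1 = 15*45 + 1 = 676, q_1 = 15*1 + 0 = 15.
Check: 676^2 - 2031*15^2 = 456976 - 456975 = 1, so (x, y) = (676, 15) solves the equation, and by the theorem it is the least positive solution.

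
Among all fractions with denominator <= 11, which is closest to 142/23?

37/6

Expand x = 142/23 as a continued fraction with the Euclidean algorithm:
  142 = 6*23 + 4, so a_0 = 6.
  23 = 5*4 + 3, so a_1 = 5.
  4 = 1*3 + 1, so a_2 = 1.
  3 = 3*1 + 0, so a_3 = 3.
so x = [6; 5, 1, 3].
Convergents (p_i = a_i*p_{i-1} + p_{i-2}, q_i = a_i*q_{i-1} + q_{i-2} with p_{-2}=0, p_{-1}=1, q_{-2}=1, q_{-1}=0), until the denominator exceeds 11:
  i=0: a_0=6, p_0 = 6*1 + 0 = 6, q_0 = 6*0 + 1 = 1.
  i=1: a_1=5, p_1 = 5*6 + 1 = 31, q_1 = 5*1 + 0 = 5.
  i=2: a_2=1, p_2 = 1*31 + 6 = 37, q_2 = 1*5 + 1 = 6.
  i=3: a_3=3, p_3 = 3*37 + 31 = 142, q_3 = 3*6 + 5 = 23.
q_3 = 23 > 11, so the last convergent with denominator <= 11 is p_2/q_2 = 37/6.
The closest fraction with denominator <= 11 is either p_2/q_2 or the intermediate fraction (k*p_2 + p_1)/(k*q_2 + q_1) with the largest k >= 1 whose denominator stays <= 11; these approach x as k grows, and every other convergent or intermediate fraction in range is farther away.
Largest k: floor((11 - q_1)/q_2) = floor((11 - 5)/6) = 1.
That gives (1*37 + 31)/(1*6 + 5) = 68/11.
Compare the errors: |x - 37/6| = |142*6 - 37*23|/(23*6) = 1/138, and |x - 68/11| = |142*11 - 68*23|/(23*11) = 2/253.
Cross-multiplying, 1*253 = 253 < 276 = 2*138, so 1/138 is smaller: the convergent 37/6 is closer to x than 68/11.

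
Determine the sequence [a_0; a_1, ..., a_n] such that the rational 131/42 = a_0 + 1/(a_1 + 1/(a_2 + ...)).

Run the Euclidean algorithm on 131 and 42; the successive quotients are the partial quotients a_0, a_1, ... (each step inverts the fractional part left over by the previous one):
  131 = 3*42 + 5, so a_0 = 3.
  42 = 8*5 + 2, so a_1 = 8.
  5 = 2*2 + 1, so a_2 = 2.
  2 = 2*1 + 0, so a_3 = 2.
The remainder reaches 0 after 4 divisions, so the expansion has 4 partial quotients, read off in order.

[3; 8, 2, 2]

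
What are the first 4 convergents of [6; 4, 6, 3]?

Using the convergent recurrence p_i = a_i*p_{i-1} + p_{i-2}, q_i = a_i*q_{i-1} + q_{i-2} with p_{-2}=0, p_{-1}=1, q_{-2}=1, q_{-1}=0:
  i=0: a_0=6, p_0 = 6*1 + 0 = 6, q_0 = 6*0 + 1 = 1.
  i=1: a_1=4, p_1 = 4*6 + 1 = 25, q_1 = 4*1 + 0 = 4.
  i=2: a_2=6, p_2 = 6*25 + 6 = 156, q_2 = 6*4 + 1 = 25.
  i=3: a_3=3, p_3 = 3*156 + 25 = 493, q_3 = 3*25 + 4 = 79.

6/1, 25/4, 156/25, 493/79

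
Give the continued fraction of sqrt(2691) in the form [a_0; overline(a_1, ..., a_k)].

[51; overline(1, 6, 1, 102)]

Write x_i = (sqrt(2691) + m_i)/d_i with (m_0, d_0) = (0, 1). a_0 = floor(sqrt(2691)) = 51, since 51^2 = 2601 <= 2691 < 2704 = 52^2.
Iterate m_{i+1} = d_i*a_i - m_i, d_{i+1} = (2691 - m_{i+1}^2)/d_i, a_{i+1} = floor((a_0 + m_{i+1})/d_{i+1}):
  m_1 = 1*51 - 0 = 51, d_1 = (2691 - 51^2)/1 = 90/1 = 90, a_1 = floor((51 + 51)/90) = 1.
  m_2 = 90*1 - 51 = 39, d_2 = (2691 - 39^2)/90 = 1170/90 = 13, a_2 = floor((51 + 39)/13) = 6.
  m_3 = 13*6 - 39 = 39, d_3 = (2691 - 39^2)/13 = 1170/13 = 90, a_3 = floor((51 + 39)/90) = 1.
  m_4 = 90*1 - 39 = 51, d_4 = (2691 - 51^2)/90 = 90/90 = 1, a_4 = floor((51 + 51)/1) = 102.
  m_5 = 1*102 - 51 = 51, d_5 = (2691 - 51^2)/1 = 90/1 = 90: (m_5, d_5) = (m_1, d_1) = (51, 90), so from here the quotients repeat a_1, ..., a_4; the period length is 4.
Hence the expansion of sqrt(2691) is a_0 = 51 followed by the repeating block 1, 6, 1, 102 (period 4).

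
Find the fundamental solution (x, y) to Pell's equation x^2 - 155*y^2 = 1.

First expand sqrt(155) as a continued fraction. With x_i = (sqrt(155) + m_i)/d_i and (m_0, d_0) = (0, 1): a_0 = floor(sqrt(155)) = 12, since 12^2 = 144 <= 155 < 169 = 13^2.
Iterate m_{i+1} = d_i*a_i - m_i, d_{i+1} = (155 - m_{i+1}^2)/d_i, a_{i+1} = floor((a_0 + m_{i+1})/d_{i+1}):
  m_1 = 1*12 - 0 = 12, d_1 = (155 - 12^2)/1 = 11/1 = 11, a_1 = floor((12 + 12)/11) = 2.
  m_2 = 11*2 - 12 = 10, d_2 = (155 - 10^2)/11 = 55/11 = 5, a_2 = floor((12 + 10)/5) = 4.
  m_3 = 5*4 - 10 = 10, d_3 = (155 - 10^2)/5 = 55/5 = 11, a_3 = floor((12 + 10)/11) = 2.
  m_4 = 11*2 - 10 = 12, d_4 = (155 - 12^2)/11 = 11/11 = 1, a_4 = floor((12 + 12)/1) = 24.
  m_5 = 1*24 - 12 = 12, d_5 = (155 - 12^2)/1 = 11/1 = 11: (m_5, d_5) = (m_1, d_1) = (12, 11), so from here the quotients repeat a_1, ..., a_4; the period length is 4.
So sqrt(155) = [12; (2, 4, 2, 24)] with period length k = 4.
k is even, so the fundamental solution of x^2 - 155y^2 = 1 is (p_{k-1}, q_{k-1}) = (p_3, q_3); compute convergents through index 3.
Convergents (p_i = a_i*p_{i-1} + p_{i-2}, q_i = a_i*q_{i-1} + q_{i-2} with p_{-2}=0, p_{-1}=1, q_{-2}=1, q_{-1}=0):
  i=0: a_0=12, p_0 = 12*1 + 0 = 12, q_0 = 12*0 + 1 = 1.
  i=1: a_1=2, p_1 = 2*12 + 1 = 25, q_1 = 2*1 + 0 = 2.
  i=2: a_2=4, p_2 = 4*25 + 12 = 112, q_2 = 4*2 + 1 = 9.
  i=3: a_3=2, p_3 = 2*112 + 25 = 249, q_3 = 2*9 + 2 = 20.
Check: 249^2 - 155*20^2 = 62001 - 62000 = 1, so (x, y) = (249, 20) solves the equation, and by the theorem it is the least positive solution.

(x, y) = (249, 20)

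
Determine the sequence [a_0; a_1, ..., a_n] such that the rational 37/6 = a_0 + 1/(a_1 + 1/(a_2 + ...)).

[6; 6]

Run the Euclidean algorithm on 37 and 6; the successive quotients are the partial quotients a_0, a_1, ... (each step inverts the fractional part left over by the previous one):
  37 = 6*6 + 1, so a_0 = 6.
  6 = 6*1 + 0, so a_1 = 6.
The remainder reaches 0 after 2 divisions, so the expansion has 2 partial quotients, read off in order.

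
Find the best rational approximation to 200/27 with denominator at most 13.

37/5

Expand x = 200/27 as a continued fraction with the Euclidean algorithm:
  200 = 7*27 + 11, so a_0 = 7.
  27 = 2*11 + 5, so a_1 = 2.
  11 = 2*5 + 1, so a_2 = 2.
  5 = 5*1 + 0, so a_3 = 5.
so x = [7; 2, 2, 5].
Convergents (p_i = a_i*p_{i-1} + p_{i-2}, q_i = a_i*q_{i-1} + q_{i-2} with p_{-2}=0, p_{-1}=1, q_{-2}=1, q_{-1}=0), until the denominator exceeds 13:
  i=0: a_0=7, p_0 = 7*1 + 0 = 7, q_0 = 7*0 + 1 = 1.
  i=1: a_1=2, p_1 = 2*7 + 1 = 15, q_1 = 2*1 + 0 = 2.
  i=2: a_2=2, p_2 = 2*15 + 7 = 37, q_2 = 2*2 + 1 = 5.
  i=3: a_3=5, p_3 = 5*37 + 15 = 200, q_3 = 5*5 + 2 = 27.
q_3 = 27 > 13, so the last convergent with denominator <= 13 is p_2/q_2 = 37/5.
The closest fraction with denominator <= 13 is either p_2/q_2 or the intermediate fraction (k*p_2 + p_1)/(k*q_2 + q_1) with the largest k >= 1 whose denominator stays <= 13; these approach x as k grows, and every other convergent or intermediate fraction in range is farther away.
Largest k: floor((13 - q_1)/q_2) = floor((13 - 2)/5) = 2.
That gives (2*37 + 15)/(2*5 + 2) = 89/12.
Compare the errors: |x - 37/5| = |200*5 - 37*27|/(27*5) = 1/135, and |x - 89/12| = |200*12 - 89*27|/(27*12) = 3/324.
Cross-multiplying, 1*324 = 324 < 405 = 3*135, so 1/135 is smaller: the convergent 37/5 is closer to x than 89/12.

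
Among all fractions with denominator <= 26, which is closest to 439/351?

Expand x = 439/351 as a continued fraction with the Euclidean algorithm:
  439 = 1*351 + 88, so a_0 = 1.
  351 = 3*88 + 87, so a_1 = 3.
  88 = 1*87 + 1, so a_2 = 1.
  87 = 87*1 + 0, so a_3 = 87.
so x = [1; 3, 1, 87].
Convergents (p_i = a_i*p_{i-1} + p_{i-2}, q_i = a_i*q_{i-1} + q_{i-2} with p_{-2}=0, p_{-1}=1, q_{-2}=1, q_{-1}=0), until the denominator exceeds 26:
  i=0: a_0=1, p_0 = 1*1 + 0 = 1, q_0 = 1*0 + 1 = 1.
  i=1: a_1=3, p_1 = 3*1 + 1 = 4, q_1 = 3*1 + 0 = 3.
  i=2: a_2=1, p_2 = 1*4 + 1 = 5, q_2 = 1*3 + 1 = 4.
  i=3: a_3=87, p_3 = 87*5 + 4 = 439, q_3 = 87*4 + 3 = 351.
q_3 = 351 > 26, so the last convergent with denominator <= 26 is p_2/q_2 = 5/4.
The closest fraction with denominator <= 26 is either p_2/q_2 or the intermediate fraction (k*p_2 + p_1)/(k*q_2 + q_1) with the largest k >= 1 whose denominator stays <= 26; these approach x as k grows, and every other convergent or intermediate fraction in range is farther away.
Largest k: floor((26 - q_1)/q_2) = floor((26 - 3)/4) = 5.
That gives (5*5 + 4)/(5*4 + 3) = 29/23.
Compare the errors: |x - 5/4| = |439*4 - 5*351|/(351*4) = 1/1404, and |x - 29/23| = |439*23 - 29*351|/(351*23) = 82/8073.
Cross-multiplying, 1*8073 = 8073 < 115128 = 82*1404, so 1/1404 is smaller: the convergent 5/4 is closer to x than 29/23.

5/4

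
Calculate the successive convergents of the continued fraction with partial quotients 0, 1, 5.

0/1, 1/1, 5/6

Using the convergent recurrence p_i = a_i*p_{i-1} + p_{i-2}, q_i = a_i*q_{i-1} + q_{i-2} with p_{-2}=0, p_{-1}=1, q_{-2}=1, q_{-1}=0:
  i=0: a_0=0, p_0 = 0*1 + 0 = 0, q_0 = 0*0 + 1 = 1.
  i=1: a_1=1, p_1 = 1*0 + 1 = 1, q_1 = 1*1 + 0 = 1.
  i=2: a_2=5, p_2 = 5*1 + 0 = 5, q_2 = 5*1 + 1 = 6.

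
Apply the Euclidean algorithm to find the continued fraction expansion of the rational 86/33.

Run the Euclidean algorithm on 86 and 33; the successive quotients are the partial quotients a_0, a_1, ... (each step inverts the fractional part left over by the previous one):
  86 = 2*33 + 20, so a_0 = 2.
  33 = 1*20 + 13, so a_1 = 1.
  20 = 1*13 + 7, so a_2 = 1.
  13 = 1*7 + 6, so a_3 = 1.
  7 = 1*6 + 1, so a_4 = 1.
  6 = 6*1 + 0, so a_5 = 6.
The remainder reaches 0 after 6 divisions, so the expansion has 6 partial quotients, read off in order.

[2; 1, 1, 1, 1, 6]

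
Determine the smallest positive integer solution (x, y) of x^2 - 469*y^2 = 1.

First expand sqrt(469) as a continued fraction. With x_i = (sqrt(469) + m_i)/d_i and (m_0, d_0) = (0, 1): a_0 = floor(sqrt(469)) = 21, since 21^2 = 441 <= 469 < 484 = 22^2.
Iterate m_{i+1} = d_i*a_i - m_i, d_{i+1} = (469 - m_{i+1}^2)/d_i, a_{i+1} = floor((a_0 + m_{i+1})/d_{i+1}):
  m_1 = 1*21 - 0 = 21, d_1 = (469 - 21^2)/1 = 28/1 = 28, a_1 = floor((21 + 21)/28) = 1.
  m_2 = 28*1 - 21 = 7, d_2 = (469 - 7^2)/28 = 420/28 = 15, a_2 = floor((21 + 7)/15) = 1.
  m_3 = 15*1 - 7 = 8, d_3 = (469 - 8^2)/15 = 405/15 = 27, a_3 = floor((21 + 8)/27) = 1.
  m_4 = 27*1 - 8 = 19, d_4 = (469 - 19^2)/27 = 108/27 = 4, a_4 = floor((21 + 19)/4) = 10.
  m_5 = 4*10 - 19 = 21, d_5 = (469 - 21^2)/4 = 28/4 = 7, a_5 = floor((21 + 21)/7) = 6.
  m_6 = 7*6 - 21 = 21, d_6 = (469 - 21^2)/7 = 28/7 = 4, a_6 = floor((21 + 21)/4) = 10.
  m_7 = 4*10 - 21 = 19, d_7 = (469 - 19^2)/4 = 108/4 = 27, a_7 = floor((21 + 19)/27) = 1.
  m_8 = 27*1 - 19 = 8, d_8 = (469 - 8^2)/27 = 405/27 = 15, a_8 = floor((21 + 8)/15) = 1.
  m_9 = 15*1 - 8 = 7, d_9 = (469 - 7^2)/15 = 420/15 = 28, a_9 = floor((21 + 7)/28) = 1.
  m_10 = 28*1 - 7 = 21, d_10 = (469 - 21^2)/28 = 28/28 = 1, a_10 = floor((21 + 21)/1) = 42.
  m_11 = 1*42 - 21 = 21, d_11 = (469 - 21^2)/1 = 28/1 = 28: (m_11, d_11) = (m_1, d_1) = (21, 28), so from here the quotients repeat a_1, ..., a_10; the period length is 10.
So sqrt(469) = [21; (1, 1, 1, 10, 6, 10, 1, 1, 1, 42)] with period length k = 10.
k is even, so the fundamental solution of x^2 - 469y^2 = 1 is (p_{k-1}, q_{k-1}) = (p_9, q_9); compute convergents through index 9.
Convergents (p_i = a_i*p_{i-1} + p_{i-2}, q_i = a_i*q_{i-1} + q_{i-2} with p_{-2}=0, p_{-1}=1, q_{-2}=1, q_{-1}=0):
  i=0: a_0=21, p_0 = 21*1 + 0 = 21, q_0 = 21*0 + 1 = 1.
  i=1: a_1=1, p_1 = 1*21 + 1 = 22, q_1 = 1*1 + 0 = 1.
  i=2: a_2=1, p_2 = 1*22 + 21 = 43, q_2 = 1*1 + 1 = 2.
  i=3: a_3=1, p_3 = 1*43 + 22 = 65, q_3 = 1*2 + 1 = 3.
  i=4: a_4=10, p_4 = 10*65 + 43 = 693, q_4 = 10*3 + 2 = 32.
  i=5: a_5=6, p_5 = 6*693 + 65 = 4223, q_5 = 6*32 + 3 = 195.
  i=6: a_6=10, p_6 = 10*4223 + 693 = 42923, q_6 = 10*195 + 32 = 1982.
  i=7: a_7=1, p_7 = 1*42923 + 4223 = 47146, q_7 = 1*1982 + 195 = 2177.
  i=8: a_8=1, p_8 = 1*47146 + 42923 = 90069, q_8 = 1*2177 + 1982 = 4159.
  i=9: a_9=1, p_9 = 1*90069 + 47146 = 137215, q_9 = 1*4159 + 2177 = 6336.
Check: 137215^2 - 469*6336^2 = 18827956225 - 18827956224 = 1, so (x, y) = (137215, 6336) solves the equation, and by the theorem it is the least positive solution.

(x, y) = (137215, 6336)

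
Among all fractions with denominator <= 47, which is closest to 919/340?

100/37

Expand x = 919/340 as a continued fraction with the Euclidean algorithm:
  919 = 2*340 + 239, so a_0 = 2.
  340 = 1*239 + 101, so a_1 = 1.
  239 = 2*101 + 37, so a_2 = 2.
  101 = 2*37 + 27, so a_3 = 2.
  37 = 1*27 + 10, so a_4 = 1.
  27 = 2*10 + 7, so a_5 = 2.
  10 = 1*7 + 3, so a_6 = 1.
  7 = 2*3 + 1, so a_7 = 2.
  3 = 3*1 + 0, so a_8 = 3.
so x = [2; 1, 2, 2, 1, 2, 1, 2, 3].
Convergents (p_i = a_i*p_{i-1} + p_{i-2}, q_i = a_i*q_{i-1} + q_{i-2} with p_{-2}=0, p_{-1}=1, q_{-2}=1, q_{-1}=0), until the denominator exceeds 47:
  i=0: a_0=2, p_0 = 2*1 + 0 = 2, q_0 = 2*0 + 1 = 1.
  i=1: a_1=1, p_1 = 1*2 + 1 = 3, q_1 = 1*1 + 0 = 1.
  i=2: a_2=2, p_2 = 2*3 + 2 = 8, q_2 = 2*1 + 1 = 3.
  i=3: a_3=2, p_3 = 2*8 + 3 = 19, q_3 = 2*3 + 1 = 7.
  i=4: a_4=1, p_4 = 1*19 + 8 = 27, q_4 = 1*7 + 3 = 10.
  i=5: a_5=2, p_5 = 2*27 + 19 = 73, q_5 = 2*10 + 7 = 27.
  i=6: a_6=1, p_6 = 1*73 + 27 = 100, q_6 = 1*27 + 10 = 37.
  i=7: a_7=2, p_7 = 2*100 + 73 = 273, q_7 = 2*37 + 27 = 101.
q_7 = 101 > 47, so the last convergent with denominator <= 47 is p_6/q_6 = 100/37.
The closest fraction with denominator <= 47 is either p_6/q_6 or the intermediate fraction (k*p_6 + p_5)/(k*q_6 + q_5) with the largest k >= 1 whose denominator stays <= 47; these approach x as k grows, and every other convergent or intermediate fraction in range is farther away.
Largest k: floor((47 - q_5)/q_6) = floor((47 - 27)/37) = 0.
Since k = 0, no intermediate fraction beyond p_6/q_6 has denominator <= 47, so the convergent 100/37 is the closest (its error is |919*37 - 100*340|/(340*37) = 3/12580).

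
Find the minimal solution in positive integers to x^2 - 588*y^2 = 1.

(x, y) = (97, 4)

First expand sqrt(588) as a continued fraction. With x_i = (sqrt(588) + m_i)/d_i and (m_0, d_0) = (0, 1): a_0 = floor(sqrt(588)) = 24, since 24^2 = 576 <= 588 < 625 = 25^2.
Iterate m_{i+1} = d_i*a_i - m_i, d_{i+1} = (588 - m_{i+1}^2)/d_i, a_{i+1} = floor((a_0 + m_{i+1})/d_{i+1}):
  m_1 = 1*24 - 0 = 24, d_1 = (588 - 24^2)/1 = 12/1 = 12, a_1 = floor((24 + 24)/12) = 4.
  m_2 = 12*4 - 24 = 24, d_2 = (588 - 24^2)/12 = 12/12 = 1, a_2 = floor((24 + 24)/1) = 48.
  m_3 = 1*48 - 24 = 24, d_3 = (588 - 24^2)/1 = 12/1 = 12: (m_3, d_3) = (m_1, d_1) = (24, 12), so from here the quotients repeat a_1, a_2; the period length is 2.
So sqrt(588) = [24; (4, 48)] with period length k = 2.
k is even, so the fundamental solution of x^2 - 588y^2 = 1 is (p_{k-1}, q_{k-1}) = (p_1, q_1); compute convergents through index 1.
Convergents (p_i = a_i*p_{i-1} + p_{i-2}, q_i = a_i*q_{i-1} + q_{i-2} with p_{-2}=0, p_{-1}=1, q_{-2}=1, q_{-1}=0):
  i=0: a_0=24, p_0 = 24*1 + 0 = 24, q_0 = 24*0 + 1 = 1.
  i=1: a_1=4, p_1 = 4*24 + 1 = 97, q_1 = 4*1 + 0 = 4.
Check: 97^2 - 588*4^2 = 9409 - 9408 = 1, so (x, y) = (97, 4) solves the equation, and by the theorem it is the least positive solution.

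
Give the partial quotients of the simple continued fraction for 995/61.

[16; 3, 4, 1, 3]

Run the Euclidean algorithm on 995 and 61; the successive quotients are the partial quotients a_0, a_1, ... (each step inverts the fractional part left over by the previous one):
  995 = 16*61 + 19, so a_0 = 16.
  61 = 3*19 + 4, so a_1 = 3.
  19 = 4*4 + 3, so a_2 = 4.
  4 = 1*3 + 1, so a_3 = 1.
  3 = 3*1 + 0, so a_4 = 3.
The remainder reaches 0 after 5 divisions, so the expansion has 5 partial quotients, read off in order.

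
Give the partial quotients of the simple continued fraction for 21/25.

[0; 1, 5, 4]

Run the Euclidean algorithm on 21 and 25; the successive quotients are the partial quotients a_0, a_1, ... (each step inverts the fractional part left over by the previous one):
  21 = 0*25 + 21, so a_0 = 0.
  25 = 1*21 + 4, so a_1 = 1.
  21 = 5*4 + 1, so a_2 = 5.
  4 = 4*1 + 0, so a_3 = 4.
The remainder reaches 0 after 4 divisions, so the expansion has 4 partial quotients, read off in order.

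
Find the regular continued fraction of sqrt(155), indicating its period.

[12; (2, 4, 2, 24)]

Write x_i = (sqrt(155) + m_i)/d_i with (m_0, d_0) = (0, 1). a_0 = floor(sqrt(155)) = 12, since 12^2 = 144 <= 155 < 169 = 13^2.
Iterate m_{i+1} = d_i*a_i - m_i, d_{i+1} = (155 - m_{i+1}^2)/d_i, a_{i+1} = floor((a_0 + m_{i+1})/d_{i+1}):
  m_1 = 1*12 - 0 = 12, d_1 = (155 - 12^2)/1 = 11/1 = 11, a_1 = floor((12 + 12)/11) = 2.
  m_2 = 11*2 - 12 = 10, d_2 = (155 - 10^2)/11 = 55/11 = 5, a_2 = floor((12 + 10)/5) = 4.
  m_3 = 5*4 - 10 = 10, d_3 = (155 - 10^2)/5 = 55/5 = 11, a_3 = floor((12 + 10)/11) = 2.
  m_4 = 11*2 - 10 = 12, d_4 = (155 - 12^2)/11 = 11/11 = 1, a_4 = floor((12 + 12)/1) = 24.
  m_5 = 1*24 - 12 = 12, d_5 = (155 - 12^2)/1 = 11/1 = 11: (m_5, d_5) = (m_1, d_1) = (12, 11), so from here the quotients repeat a_1, ..., a_4; the period length is 4.
Hence the expansion of sqrt(155) is a_0 = 12 followed by the repeating block 2, 4, 2, 24 (period 4).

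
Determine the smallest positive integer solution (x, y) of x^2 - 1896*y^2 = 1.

First expand sqrt(1896) as a continued fraction. With x_i = (sqrt(1896) + m_i)/d_i and (m_0, d_0) = (0, 1): a_0 = floor(sqrt(1896)) = 43, since 43^2 = 1849 <= 1896 < 1936 = 44^2.
Iterate m_{i+1} = d_i*a_i - m_i, d_{i+1} = (1896 - m_{i+1}^2)/d_i, a_{i+1} = floor((a_0 + m_{i+1})/d_{i+1}):
  m_1 = 1*43 - 0 = 43, d_1 = (1896 - 43^2)/1 = 47/1 = 47, a_1 = floor((43 + 43)/47) = 1.
  m_2 = 47*1 - 43 = 4, d_2 = (1896 - 4^2)/47 = 1880/47 = 40, a_2 = floor((43 + 4)/40) = 1.
  m_3 = 40*1 - 4 = 36, d_3 = (1896 - 36^2)/40 = 600/40 = 15, a_3 = floor((43 + 36)/15) = 5.
  m_4 = 15*5 - 36 = 39, d_4 = (1896 - 39^2)/15 = 375/15 = 25, a_4 = floor((43 + 39)/25) = 3.
  m_5 = 25*3 - 39 = 36, d_5 = (1896 - 36^2)/25 = 600/25 = 24, a_5 = floor((43 + 36)/24) = 3.
  m_6 = 24*3 - 36 = 36, d_6 = (1896 - 36^2)/24 = 600/24 = 25, a_6 = floor((43 + 36)/25) = 3.
  m_7 = 25*3 - 36 = 39, d_7 = (1896 - 39^2)/25 = 375/25 = 15, a_7 = floor((43 + 39)/15) = 5.
  m_8 = 15*5 - 39 = 36, d_8 = (1896 - 36^2)/15 = 600/15 = 40, a_8 = floor((43 + 36)/40) = 1.
  m_9 = 40*1 - 36 = 4, d_9 = (1896 - 4^2)/40 = 1880/40 = 47, a_9 = floor((43 + 4)/47) = 1.
  m_10 = 47*1 - 4 = 43, d_10 = (1896 - 43^2)/47 = 47/47 = 1, a_10 = floor((43 + 43)/1) = 86.
  m_11 = 1*86 - 43 = 43, d_11 = (1896 - 43^2)/1 = 47/1 = 47: (m_11, d_11) = (m_1, d_1) = (43, 47), so from here the quotients repeat a_1, ..., a_10; the period length is 10.
So sqrt(1896) = [43; (1, 1, 5, 3, 3, 3, 5, 1, 1, 86)] with period length k = 10.
k is even, so the fundamental solution of x^2 - 1896y^2 = 1 is (p_{k-1}, q_{k-1}) = (p_9, q_9); compute convergents through index 9.
Convergents (p_i = a_i*p_{i-1} + p_{i-2}, q_i = a_i*q_{i-1} + q_{i-2} with p_{-2}=0, p_{-1}=1, q_{-2}=1, q_{-1}=0):
  i=0: a_0=43, p_0 = 43*1 + 0 = 43, q_0 = 43*0 + 1 = 1.
  i=1: a_1=1, p_1 = 1*43 + 1 = 44, q_1 = 1*1 + 0 = 1.
  i=2: a_2=1, p_2 = 1*44 + 43 = 87, q_2 = 1*1 + 1 = 2.
  i=3: a_3=5, p_3 = 5*87 + 44 = 479, q_3 = 5*2 + 1 = 11.
  i=4: a_4=3, p_4 = 3*479 + 87 = 1524, q_4 = 3*11 + 2 = 35.
  i=5: a_5=3, p_5 = 3*1524 + 479 = 5051, q_5 = 3*35 + 11 = 116.
  i=6: a_6=3, p_6 = 3*5051 + 1524 = 16677, q_6 = 3*116 + 35 = 383.
  i=7: a_7=5, p_7 = 5*16677 + 5051 = 88436, q_7 = 5*383 + 116 = 2031.
  i=8: a_8=1, p_8 = 1*88436 + 16677 = 105113, q_8 = 1*2031 + 383 = 2414.
  i=9: a_9=1, p_9 = 1*105113 + 88436 = 193549, q_9 = 1*2414 + 2031 = 4445.
Check: 193549^2 - 1896*4445^2 = 37461215401 - 37461215400 = 1, so (x, y) = (193549, 4445) solves the equation, and by the theorem it is the least positive solution.

(x, y) = (193549, 4445)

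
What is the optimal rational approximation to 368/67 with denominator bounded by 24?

11/2

Expand x = 368/67 as a continued fraction with the Euclidean algorithm:
  368 = 5*67 + 33, so a_0 = 5.
  67 = 2*33 + 1, so a_1 = 2.
  33 = 33*1 + 0, so a_2 = 33.
so x = [5; 2, 33].
Convergents (p_i = a_i*p_{i-1} + p_{i-2}, q_i = a_i*q_{i-1} + q_{i-2} with p_{-2}=0, p_{-1}=1, q_{-2}=1, q_{-1}=0), until the denominator exceeds 24:
  i=0: a_0=5, p_0 = 5*1 + 0 = 5, q_0 = 5*0 + 1 = 1.
  i=1: a_1=2, p_1 = 2*5 + 1 = 11, q_1 = 2*1 + 0 = 2.
  i=2: a_2=33, p_2 = 33*11 + 5 = 368, q_2 = 33*2 + 1 = 67.
q_2 = 67 > 24, so the last convergent with denominator <= 24 is p_1/q_1 = 11/2.
The closest fraction with denominator <= 24 is either p_1/q_1 or the intermediate fraction (k*p_1 + p_0)/(k*q_1 + q_0) with the largest k >= 1 whose denominator stays <= 24; these approach x as k grows, and every other convergent or intermediate fraction in range is farther away.
Largest k: floor((24 - q_0)/q_1) = floor((24 - 1)/2) = 11.
That gives (11*11 + 5)/(11*2 + 1) = 126/23.
Compare the errors: |x - 11/2| = |368*2 - 11*67|/(67*2) = 1/134, and |x - 126/23| = |368*23 - 126*67|/(67*23) = 22/1541.
Cross-multiplying, 1*1541 = 1541 < 2948 = 22*134, so 1/134 is smaller: the convergent 11/2 is closer to x than 126/23.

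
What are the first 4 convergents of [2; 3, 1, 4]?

Using the convergent recurrence p_i = a_i*p_{i-1} + p_{i-2}, q_i = a_i*q_{i-1} + q_{i-2} with p_{-2}=0, p_{-1}=1, q_{-2}=1, q_{-1}=0:
  i=0: a_0=2, p_0 = 2*1 + 0 = 2, q_0 = 2*0 + 1 = 1.
  i=1: a_1=3, p_1 = 3*2 + 1 = 7, q_1 = 3*1 + 0 = 3.
  i=2: a_2=1, p_2 = 1*7 + 2 = 9, q_2 = 1*3 + 1 = 4.
  i=3: a_3=4, p_3 = 4*9 + 7 = 43, q_3 = 4*4 + 3 = 19.

2/1, 7/3, 9/4, 43/19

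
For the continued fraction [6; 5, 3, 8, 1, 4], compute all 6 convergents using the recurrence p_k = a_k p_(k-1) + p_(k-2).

6/1, 31/5, 99/16, 823/133, 922/149, 4511/729

Using the convergent recurrence p_i = a_i*p_{i-1} + p_{i-2}, q_i = a_i*q_{i-1} + q_{i-2} with p_{-2}=0, p_{-1}=1, q_{-2}=1, q_{-1}=0:
  i=0: a_0=6, p_0 = 6*1 + 0 = 6, q_0 = 6*0 + 1 = 1.
  i=1: a_1=5, p_1 = 5*6 + 1 = 31, q_1 = 5*1 + 0 = 5.
  i=2: a_2=3, p_2 = 3*31 + 6 = 99, q_2 = 3*5 + 1 = 16.
  i=3: a_3=8, p_3 = 8*99 + 31 = 823, q_3 = 8*16 + 5 = 133.
  i=4: a_4=1, p_4 = 1*823 + 99 = 922, q_4 = 1*133 + 16 = 149.
  i=5: a_5=4, p_5 = 4*922 + 823 = 4511, q_5 = 4*149 + 133 = 729.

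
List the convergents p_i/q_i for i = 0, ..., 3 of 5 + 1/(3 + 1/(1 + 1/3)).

5/1, 16/3, 21/4, 79/15

Using the convergent recurrence p_i = a_i*p_{i-1} + p_{i-2}, q_i = a_i*q_{i-1} + q_{i-2} with p_{-2}=0, p_{-1}=1, q_{-2}=1, q_{-1}=0:
  i=0: a_0=5, p_0 = 5*1 + 0 = 5, q_0 = 5*0 + 1 = 1.
  i=1: a_1=3, p_1 = 3*5 + 1 = 16, q_1 = 3*1 + 0 = 3.
  i=2: a_2=1, p_2 = 1*16 + 5 = 21, q_2 = 1*3 + 1 = 4.
  i=3: a_3=3, p_3 = 3*21 + 16 = 79, q_3 = 3*4 + 3 = 15.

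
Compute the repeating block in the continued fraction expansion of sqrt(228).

[15; (10, 30)]

Write x_i = (sqrt(228) + m_i)/d_i with (m_0, d_0) = (0, 1). a_0 = floor(sqrt(228)) = 15, since 15^2 = 225 <= 228 < 256 = 16^2.
Iterate m_{i+1} = d_i*a_i - m_i, d_{i+1} = (228 - m_{i+1}^2)/d_i, a_{i+1} = floor((a_0 + m_{i+1})/d_{i+1}):
  m_1 = 1*15 - 0 = 15, d_1 = (228 - 15^2)/1 = 3/1 = 3, a_1 = floor((15 + 15)/3) = 10.
  m_2 = 3*10 - 15 = 15, d_2 = (228 - 15^2)/3 = 3/3 = 1, a_2 = floor((15 + 15)/1) = 30.
  m_3 = 1*30 - 15 = 15, d_3 = (228 - 15^2)/1 = 3/1 = 3: (m_3, d_3) = (m_1, d_1) = (15, 3), so from here the quotients repeat a_1, a_2; the period length is 2.
Hence the expansion of sqrt(228) is a_0 = 15 followed by the repeating block 10, 30 (period 2).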